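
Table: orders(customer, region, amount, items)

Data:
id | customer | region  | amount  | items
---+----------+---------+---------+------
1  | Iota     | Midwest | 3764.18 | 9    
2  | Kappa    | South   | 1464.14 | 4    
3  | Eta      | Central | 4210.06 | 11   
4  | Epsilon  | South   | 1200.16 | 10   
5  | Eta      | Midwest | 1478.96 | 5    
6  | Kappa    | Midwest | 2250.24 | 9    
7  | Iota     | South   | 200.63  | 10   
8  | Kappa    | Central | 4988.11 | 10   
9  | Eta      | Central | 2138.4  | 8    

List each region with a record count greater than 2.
SELECT region, COUNT(*) as cnt
FROM orders
GROUP BY region
HAVING COUNT(*) > 2

Result:
  Central: 3
  Midwest: 3
  South: 3

Note: HAVING filters groups after aggregation, WHERE filters rows before.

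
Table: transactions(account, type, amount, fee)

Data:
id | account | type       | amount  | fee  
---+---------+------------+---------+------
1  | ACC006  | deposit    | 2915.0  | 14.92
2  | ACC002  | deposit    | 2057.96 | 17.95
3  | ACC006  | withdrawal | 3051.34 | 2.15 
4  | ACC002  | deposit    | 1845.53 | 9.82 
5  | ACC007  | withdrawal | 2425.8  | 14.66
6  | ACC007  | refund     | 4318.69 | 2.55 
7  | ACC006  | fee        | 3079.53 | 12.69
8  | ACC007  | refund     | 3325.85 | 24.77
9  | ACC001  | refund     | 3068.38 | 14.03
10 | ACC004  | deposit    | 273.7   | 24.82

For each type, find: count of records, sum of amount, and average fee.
SELECT type,
       COUNT(*) as cnt,
       SUM(amount) as total_amount,
       AVG(fee) as avg_fee
FROM transactions
GROUP BY type

Result:
  deposit: 4 records, 7092.19 total amount, 16.88 avg fee
  fee: 1 records, 3079.53 total amount, 12.69 avg fee
  refund: 3 records, 10712.92 total amount, 13.78 avg fee
  withdrawal: 2 records, 5477.14 total amount, 8.41 avg fee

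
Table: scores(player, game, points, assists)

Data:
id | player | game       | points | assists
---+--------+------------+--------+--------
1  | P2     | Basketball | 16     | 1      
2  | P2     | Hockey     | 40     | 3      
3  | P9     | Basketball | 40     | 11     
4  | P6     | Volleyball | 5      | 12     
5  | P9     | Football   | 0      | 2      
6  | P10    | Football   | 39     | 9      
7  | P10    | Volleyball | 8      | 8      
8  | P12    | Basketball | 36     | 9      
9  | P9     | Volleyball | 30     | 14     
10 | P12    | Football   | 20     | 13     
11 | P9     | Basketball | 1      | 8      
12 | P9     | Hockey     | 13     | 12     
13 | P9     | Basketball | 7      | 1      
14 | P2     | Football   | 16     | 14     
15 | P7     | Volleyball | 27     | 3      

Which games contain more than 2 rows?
SELECT game, COUNT(*) as cnt
FROM scores
GROUP BY game
HAVING COUNT(*) > 2

Result:
  Basketball: 5
  Football: 4
  Volleyball: 4

Note: HAVING filters groups after aggregation, WHERE filters rows before.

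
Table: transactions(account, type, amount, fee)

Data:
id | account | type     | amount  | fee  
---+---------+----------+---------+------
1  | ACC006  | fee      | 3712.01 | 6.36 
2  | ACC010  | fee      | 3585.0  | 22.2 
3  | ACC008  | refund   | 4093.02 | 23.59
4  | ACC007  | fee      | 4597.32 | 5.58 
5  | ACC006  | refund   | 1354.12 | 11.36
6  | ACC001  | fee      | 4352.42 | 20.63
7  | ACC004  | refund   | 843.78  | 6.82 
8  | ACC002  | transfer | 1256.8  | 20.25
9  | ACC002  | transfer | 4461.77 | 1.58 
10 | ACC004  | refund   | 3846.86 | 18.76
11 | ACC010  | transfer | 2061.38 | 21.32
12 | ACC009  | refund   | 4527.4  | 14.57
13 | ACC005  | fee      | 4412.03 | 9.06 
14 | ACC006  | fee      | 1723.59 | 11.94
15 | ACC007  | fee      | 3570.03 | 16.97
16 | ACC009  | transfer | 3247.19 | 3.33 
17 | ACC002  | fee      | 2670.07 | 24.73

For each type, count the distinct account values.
SELECT type, COUNT(DISTINCT account)
FROM transactions
GROUP BY type

Result:
  fee: 6 distinct
  refund: 4 distinct
  transfer: 3 distinct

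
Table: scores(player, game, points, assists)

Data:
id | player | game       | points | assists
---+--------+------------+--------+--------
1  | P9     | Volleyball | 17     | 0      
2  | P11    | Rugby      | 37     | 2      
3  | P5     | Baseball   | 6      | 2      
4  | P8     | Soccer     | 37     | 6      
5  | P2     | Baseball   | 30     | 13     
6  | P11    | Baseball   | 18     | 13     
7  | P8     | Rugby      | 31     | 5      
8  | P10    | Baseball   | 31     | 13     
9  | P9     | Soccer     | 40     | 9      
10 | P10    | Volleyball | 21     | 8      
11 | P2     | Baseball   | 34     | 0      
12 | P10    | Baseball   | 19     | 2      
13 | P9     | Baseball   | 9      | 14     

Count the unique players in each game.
SELECT game, COUNT(DISTINCT player)
FROM scores
GROUP BY game

Result:
  Baseball: 5 distinct
  Rugby: 2 distinct
  Soccer: 2 distinct
  Volleyball: 2 distinct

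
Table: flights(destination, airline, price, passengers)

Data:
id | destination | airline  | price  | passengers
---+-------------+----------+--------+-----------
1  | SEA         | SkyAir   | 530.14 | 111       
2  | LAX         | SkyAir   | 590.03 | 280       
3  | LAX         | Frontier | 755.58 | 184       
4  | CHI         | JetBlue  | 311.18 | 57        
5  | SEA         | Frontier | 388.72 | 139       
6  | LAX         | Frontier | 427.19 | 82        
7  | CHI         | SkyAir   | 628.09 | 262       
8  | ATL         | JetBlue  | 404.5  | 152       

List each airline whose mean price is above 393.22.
SELECT airline, AVG(price)
FROM flights
GROUP BY airline
HAVING AVG(price) > 393.22

Result:
  Frontier: avg=523.83
  SkyAir: avg=582.75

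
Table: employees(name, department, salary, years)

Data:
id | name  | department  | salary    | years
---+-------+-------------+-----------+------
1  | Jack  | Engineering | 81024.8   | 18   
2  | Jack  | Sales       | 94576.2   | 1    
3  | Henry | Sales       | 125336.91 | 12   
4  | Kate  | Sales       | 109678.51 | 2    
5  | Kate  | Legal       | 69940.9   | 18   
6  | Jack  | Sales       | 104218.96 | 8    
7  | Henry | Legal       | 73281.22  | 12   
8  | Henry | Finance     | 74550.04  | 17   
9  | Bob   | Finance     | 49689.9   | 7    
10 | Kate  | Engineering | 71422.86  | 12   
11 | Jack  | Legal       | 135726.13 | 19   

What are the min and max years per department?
SELECT department, MIN(years), MAX(years)
FROM employees
GROUP BY department

Result:
  Engineering: min=12, max=18
  Finance: min=7, max=17
  Legal: min=12, max=19
  Sales: min=1, max=12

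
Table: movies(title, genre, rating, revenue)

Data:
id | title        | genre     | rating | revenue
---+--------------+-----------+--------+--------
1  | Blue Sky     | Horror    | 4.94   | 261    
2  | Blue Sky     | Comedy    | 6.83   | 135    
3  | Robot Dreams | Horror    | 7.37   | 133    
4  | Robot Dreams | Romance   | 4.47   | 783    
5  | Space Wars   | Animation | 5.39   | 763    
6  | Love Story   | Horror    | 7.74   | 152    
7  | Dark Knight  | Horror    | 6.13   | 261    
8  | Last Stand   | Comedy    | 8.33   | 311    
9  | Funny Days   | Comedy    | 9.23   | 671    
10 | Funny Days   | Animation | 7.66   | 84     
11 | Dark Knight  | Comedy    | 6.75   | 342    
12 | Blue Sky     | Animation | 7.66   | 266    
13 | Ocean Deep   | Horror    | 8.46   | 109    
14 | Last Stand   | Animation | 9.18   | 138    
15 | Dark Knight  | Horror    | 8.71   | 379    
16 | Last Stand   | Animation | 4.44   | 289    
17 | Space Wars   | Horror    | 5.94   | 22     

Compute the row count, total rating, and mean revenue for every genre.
SELECT genre,
       COUNT(*) as cnt,
       SUM(rating) as total_rating,
       AVG(revenue) as avg_revenue
FROM movies
GROUP BY genre

Result:
  Animation: 5 records, 34.33 total rating, 308.00 avg revenue
  Comedy: 4 records, 31.14 total rating, 364.75 avg revenue
  Horror: 7 records, 49.29 total rating, 188.14 avg revenue
  Romance: 1 records, 4.47 total rating, 783.00 avg revenue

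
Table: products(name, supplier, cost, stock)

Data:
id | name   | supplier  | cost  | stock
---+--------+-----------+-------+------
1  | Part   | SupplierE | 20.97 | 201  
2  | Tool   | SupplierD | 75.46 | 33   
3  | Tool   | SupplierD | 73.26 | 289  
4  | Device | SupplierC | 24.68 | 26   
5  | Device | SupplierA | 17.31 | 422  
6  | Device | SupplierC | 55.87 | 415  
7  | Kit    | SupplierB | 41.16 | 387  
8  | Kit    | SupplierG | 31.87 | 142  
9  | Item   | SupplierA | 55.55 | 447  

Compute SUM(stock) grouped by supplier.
SELECT supplier, SUM(stock) as result
FROM products
GROUP BY supplier

Result:
  SupplierA: 869
  SupplierB: 387
  SupplierC: 441
  SupplierD: 322
  SupplierE: 201
  SupplierG: 142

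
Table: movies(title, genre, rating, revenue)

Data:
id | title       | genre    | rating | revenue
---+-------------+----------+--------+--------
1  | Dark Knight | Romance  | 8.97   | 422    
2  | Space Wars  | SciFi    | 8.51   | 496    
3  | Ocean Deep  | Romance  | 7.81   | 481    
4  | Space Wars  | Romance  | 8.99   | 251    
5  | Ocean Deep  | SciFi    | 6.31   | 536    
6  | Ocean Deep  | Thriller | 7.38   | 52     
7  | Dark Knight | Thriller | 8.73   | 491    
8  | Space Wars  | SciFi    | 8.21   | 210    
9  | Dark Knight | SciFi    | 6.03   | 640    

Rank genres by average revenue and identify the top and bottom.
SELECT genre, AVG(revenue)
FROM movies
GROUP BY genre
ORDER BY AVG(revenue)

All groups:
  Thriller: 271.50
  Romance: 384.67
  SciFi: 470.50

Highest: SciFi (470.50)
Lowest: Thriller (271.50)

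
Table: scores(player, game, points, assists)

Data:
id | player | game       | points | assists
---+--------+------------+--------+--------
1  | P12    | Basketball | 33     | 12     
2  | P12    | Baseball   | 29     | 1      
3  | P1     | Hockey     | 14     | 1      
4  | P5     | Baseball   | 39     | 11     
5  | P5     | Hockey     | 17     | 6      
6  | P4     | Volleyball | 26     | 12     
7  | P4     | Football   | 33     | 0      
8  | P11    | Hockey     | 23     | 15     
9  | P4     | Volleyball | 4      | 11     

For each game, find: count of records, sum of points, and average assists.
SELECT game,
       COUNT(*) as cnt,
       SUM(points) as total_points,
       AVG(assists) as avg_assists
FROM scores
GROUP BY game

Result:
  Baseball: 2 records, 68 total points, 6.00 avg assists
  Basketball: 1 records, 33 total points, 12.00 avg assists
  Football: 1 records, 33 total points, 0.00 avg assists
  Hockey: 3 records, 54 total points, 7.33 avg assists
  Volleyball: 2 records, 30 total points, 11.50 avg assists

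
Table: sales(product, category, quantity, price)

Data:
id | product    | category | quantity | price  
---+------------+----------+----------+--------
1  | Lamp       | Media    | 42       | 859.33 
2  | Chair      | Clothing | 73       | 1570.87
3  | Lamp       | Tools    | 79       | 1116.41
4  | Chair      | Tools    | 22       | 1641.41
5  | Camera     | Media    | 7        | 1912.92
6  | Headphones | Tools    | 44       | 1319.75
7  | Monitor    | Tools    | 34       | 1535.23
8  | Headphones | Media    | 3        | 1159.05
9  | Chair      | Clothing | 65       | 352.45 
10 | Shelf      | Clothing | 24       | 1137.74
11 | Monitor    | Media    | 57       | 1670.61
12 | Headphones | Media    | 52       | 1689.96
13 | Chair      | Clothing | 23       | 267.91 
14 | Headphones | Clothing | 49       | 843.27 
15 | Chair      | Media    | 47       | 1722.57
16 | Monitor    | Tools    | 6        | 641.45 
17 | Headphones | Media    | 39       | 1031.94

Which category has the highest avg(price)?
SELECT category, AVG(price) as val
FROM sales
GROUP BY category
ORDER BY val DESC
LIMIT 1

Result: Media with avg(price) = 1435.20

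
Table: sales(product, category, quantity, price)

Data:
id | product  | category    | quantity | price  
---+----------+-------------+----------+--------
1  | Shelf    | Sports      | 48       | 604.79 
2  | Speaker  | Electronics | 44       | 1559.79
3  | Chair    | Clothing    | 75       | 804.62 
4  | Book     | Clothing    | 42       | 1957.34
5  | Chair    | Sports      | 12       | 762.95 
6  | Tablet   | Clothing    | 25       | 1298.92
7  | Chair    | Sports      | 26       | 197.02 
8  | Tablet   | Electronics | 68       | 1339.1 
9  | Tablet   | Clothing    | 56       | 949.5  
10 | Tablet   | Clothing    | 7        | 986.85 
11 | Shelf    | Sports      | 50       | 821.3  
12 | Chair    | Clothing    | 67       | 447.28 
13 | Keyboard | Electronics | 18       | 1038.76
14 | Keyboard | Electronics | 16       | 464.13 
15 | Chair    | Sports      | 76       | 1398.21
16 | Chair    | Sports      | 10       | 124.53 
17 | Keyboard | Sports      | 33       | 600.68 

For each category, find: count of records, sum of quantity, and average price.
SELECT category,
       COUNT(*) as cnt,
       SUM(quantity) as total_quantity,
       AVG(price) as avg_price
FROM sales
GROUP BY category

Result:
  Clothing: 6 records, 272 total quantity, 1074.09 avg price
  Electronics: 4 records, 146 total quantity, 1100.45 avg price
  Sports: 7 records, 255 total quantity, 644.21 avg price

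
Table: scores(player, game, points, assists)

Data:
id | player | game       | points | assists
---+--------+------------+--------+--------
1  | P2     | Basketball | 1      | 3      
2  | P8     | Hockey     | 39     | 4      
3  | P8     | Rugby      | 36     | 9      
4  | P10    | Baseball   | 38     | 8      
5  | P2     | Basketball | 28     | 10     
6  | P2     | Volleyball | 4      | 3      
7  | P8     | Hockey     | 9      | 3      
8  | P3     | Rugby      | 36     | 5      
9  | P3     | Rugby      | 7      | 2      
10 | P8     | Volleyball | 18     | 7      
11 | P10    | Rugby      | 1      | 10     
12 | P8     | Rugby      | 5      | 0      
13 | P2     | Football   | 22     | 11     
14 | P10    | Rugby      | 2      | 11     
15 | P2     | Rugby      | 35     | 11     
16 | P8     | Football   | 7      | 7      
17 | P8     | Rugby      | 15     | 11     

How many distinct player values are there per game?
SELECT game, COUNT(DISTINCT player)
FROM scores
GROUP BY game

Result:
  Baseball: 1 distinct
  Basketball: 1 distinct
  Football: 2 distinct
  Hockey: 1 distinct
  Rugby: 4 distinct
  Volleyball: 2 distinct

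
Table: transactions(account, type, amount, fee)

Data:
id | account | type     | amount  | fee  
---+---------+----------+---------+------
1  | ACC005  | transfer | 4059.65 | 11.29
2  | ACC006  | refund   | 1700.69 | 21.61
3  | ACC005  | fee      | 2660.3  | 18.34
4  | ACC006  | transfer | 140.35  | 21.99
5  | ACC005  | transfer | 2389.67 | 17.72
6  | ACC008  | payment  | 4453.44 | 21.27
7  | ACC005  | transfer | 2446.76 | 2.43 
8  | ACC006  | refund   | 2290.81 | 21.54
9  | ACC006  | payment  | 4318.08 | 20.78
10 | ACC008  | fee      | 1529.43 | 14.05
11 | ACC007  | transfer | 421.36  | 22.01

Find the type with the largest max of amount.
SELECT type, MAX(amount) as val
FROM transactions
GROUP BY type
ORDER BY val DESC
LIMIT 1

Result: payment with max(amount) = 4453.44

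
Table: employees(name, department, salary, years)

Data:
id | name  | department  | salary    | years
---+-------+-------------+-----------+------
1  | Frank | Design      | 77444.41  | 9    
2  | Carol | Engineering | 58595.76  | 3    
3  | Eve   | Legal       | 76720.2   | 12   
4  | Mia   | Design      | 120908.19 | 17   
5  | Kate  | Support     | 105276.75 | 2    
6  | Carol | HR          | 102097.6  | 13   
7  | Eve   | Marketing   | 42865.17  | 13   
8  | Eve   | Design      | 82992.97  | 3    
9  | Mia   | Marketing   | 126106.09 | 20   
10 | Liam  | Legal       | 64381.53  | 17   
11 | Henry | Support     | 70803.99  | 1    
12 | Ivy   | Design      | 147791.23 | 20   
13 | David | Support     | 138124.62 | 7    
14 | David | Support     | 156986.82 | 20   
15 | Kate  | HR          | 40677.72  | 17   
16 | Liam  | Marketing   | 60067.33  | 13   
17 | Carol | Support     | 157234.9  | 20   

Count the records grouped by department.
SELECT department, COUNT(*) as count
FROM employees
GROUP BY department

Result:
  Design: 4
  Engineering: 1
  HR: 2
  Legal: 2
  Marketing: 3
  Support: 5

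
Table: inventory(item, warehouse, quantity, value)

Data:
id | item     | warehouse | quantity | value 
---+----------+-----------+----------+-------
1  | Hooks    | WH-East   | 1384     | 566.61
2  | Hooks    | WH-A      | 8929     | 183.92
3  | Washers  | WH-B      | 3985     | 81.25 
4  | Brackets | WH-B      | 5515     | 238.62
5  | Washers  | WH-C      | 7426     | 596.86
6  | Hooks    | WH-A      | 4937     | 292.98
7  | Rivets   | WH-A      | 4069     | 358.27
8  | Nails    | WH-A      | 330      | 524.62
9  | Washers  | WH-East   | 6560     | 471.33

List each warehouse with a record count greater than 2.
SELECT warehouse, COUNT(*) as cnt
FROM inventory
GROUP BY warehouse
HAVING COUNT(*) > 2

Result:
  WH-A: 4

Note: HAVING filters groups after aggregation, WHERE filters rows before.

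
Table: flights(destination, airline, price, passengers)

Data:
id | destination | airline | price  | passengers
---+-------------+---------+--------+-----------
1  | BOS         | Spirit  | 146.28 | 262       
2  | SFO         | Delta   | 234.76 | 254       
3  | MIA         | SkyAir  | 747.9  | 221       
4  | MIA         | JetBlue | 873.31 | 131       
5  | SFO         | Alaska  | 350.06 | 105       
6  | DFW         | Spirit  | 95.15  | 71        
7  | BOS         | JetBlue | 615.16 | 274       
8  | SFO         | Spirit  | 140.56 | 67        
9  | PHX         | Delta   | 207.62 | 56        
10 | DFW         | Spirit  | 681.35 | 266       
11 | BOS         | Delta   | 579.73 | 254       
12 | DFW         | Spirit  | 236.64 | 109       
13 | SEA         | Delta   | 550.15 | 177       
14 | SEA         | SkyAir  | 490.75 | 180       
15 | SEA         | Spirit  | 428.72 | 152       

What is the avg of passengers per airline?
SELECT airline, AVG(passengers) as result
FROM flights
GROUP BY airline

Result:
  Alaska: 105.00
  Delta: 185.25
  JetBlue: 202.50
  SkyAir: 200.50
  Spirit: 154.50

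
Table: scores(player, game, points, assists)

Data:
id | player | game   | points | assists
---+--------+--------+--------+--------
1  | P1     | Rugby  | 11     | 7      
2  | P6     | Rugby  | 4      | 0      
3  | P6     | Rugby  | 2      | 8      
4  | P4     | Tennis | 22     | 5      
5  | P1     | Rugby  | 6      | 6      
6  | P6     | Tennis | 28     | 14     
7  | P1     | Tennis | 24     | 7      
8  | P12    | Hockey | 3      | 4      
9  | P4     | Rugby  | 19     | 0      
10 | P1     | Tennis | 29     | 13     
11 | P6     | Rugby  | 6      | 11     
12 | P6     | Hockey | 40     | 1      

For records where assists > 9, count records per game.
SELECT game, COUNT(*)
FROM scores
WHERE assists > 9
GROUP BY game

Note: WHERE filters rows before grouping.

Result:
  Rugby: 1
  Tennis: 2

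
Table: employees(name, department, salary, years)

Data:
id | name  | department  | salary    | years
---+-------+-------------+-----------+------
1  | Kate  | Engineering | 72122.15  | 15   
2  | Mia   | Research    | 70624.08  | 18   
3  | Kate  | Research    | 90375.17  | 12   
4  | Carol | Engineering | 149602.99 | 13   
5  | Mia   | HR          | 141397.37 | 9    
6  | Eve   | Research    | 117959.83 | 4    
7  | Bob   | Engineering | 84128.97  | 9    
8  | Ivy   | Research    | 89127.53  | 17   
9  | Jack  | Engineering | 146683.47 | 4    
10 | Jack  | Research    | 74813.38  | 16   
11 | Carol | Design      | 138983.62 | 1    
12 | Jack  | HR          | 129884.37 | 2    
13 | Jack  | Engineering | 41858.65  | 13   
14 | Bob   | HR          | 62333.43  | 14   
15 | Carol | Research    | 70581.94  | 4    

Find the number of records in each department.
SELECT department, COUNT(*) as count
FROM employees
GROUP BY department

Result:
  Design: 1
  Engineering: 5
  HR: 3
  Research: 6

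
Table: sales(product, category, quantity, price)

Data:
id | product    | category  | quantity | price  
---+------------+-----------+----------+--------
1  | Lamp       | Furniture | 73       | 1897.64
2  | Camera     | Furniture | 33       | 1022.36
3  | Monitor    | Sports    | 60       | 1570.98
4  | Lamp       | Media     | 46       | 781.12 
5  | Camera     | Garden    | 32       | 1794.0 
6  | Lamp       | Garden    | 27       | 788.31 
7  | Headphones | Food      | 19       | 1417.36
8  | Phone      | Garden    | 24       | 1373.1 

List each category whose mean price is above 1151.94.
SELECT category, AVG(price)
FROM sales
GROUP BY category
HAVING AVG(price) > 1151.94

Result:
  Food: avg=1417.36
  Furniture: avg=1460.00
  Garden: avg=1318.47
  Sports: avg=1570.98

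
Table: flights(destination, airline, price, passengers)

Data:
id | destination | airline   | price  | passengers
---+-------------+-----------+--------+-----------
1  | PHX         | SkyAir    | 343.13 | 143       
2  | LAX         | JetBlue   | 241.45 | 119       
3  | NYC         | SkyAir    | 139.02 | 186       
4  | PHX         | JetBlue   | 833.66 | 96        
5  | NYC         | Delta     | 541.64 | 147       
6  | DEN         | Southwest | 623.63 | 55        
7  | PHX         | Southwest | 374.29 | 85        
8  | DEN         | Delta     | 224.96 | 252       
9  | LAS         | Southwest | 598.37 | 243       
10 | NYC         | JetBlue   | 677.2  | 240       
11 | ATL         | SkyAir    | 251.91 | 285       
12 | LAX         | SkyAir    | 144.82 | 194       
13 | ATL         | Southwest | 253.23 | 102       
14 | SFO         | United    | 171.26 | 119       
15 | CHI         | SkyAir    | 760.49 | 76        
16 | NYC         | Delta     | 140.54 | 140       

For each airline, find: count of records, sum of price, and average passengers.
SELECT airline,
       COUNT(*) as cnt,
       SUM(price) as total_price,
       AVG(passengers) as avg_passengers
FROM flights
GROUP BY airline

Result:
  Delta: 3 records, 907.14 total price, 179.67 avg passengers
  JetBlue: 3 records, 1752.31 total price, 151.67 avg passengers
  SkyAir: 5 records, 1639.37 total price, 176.80 avg passengers
  Southwest: 4 records, 1849.52 total price, 121.25 avg passengers
  United: 1 records, 171.26 total price, 119.00 avg passengers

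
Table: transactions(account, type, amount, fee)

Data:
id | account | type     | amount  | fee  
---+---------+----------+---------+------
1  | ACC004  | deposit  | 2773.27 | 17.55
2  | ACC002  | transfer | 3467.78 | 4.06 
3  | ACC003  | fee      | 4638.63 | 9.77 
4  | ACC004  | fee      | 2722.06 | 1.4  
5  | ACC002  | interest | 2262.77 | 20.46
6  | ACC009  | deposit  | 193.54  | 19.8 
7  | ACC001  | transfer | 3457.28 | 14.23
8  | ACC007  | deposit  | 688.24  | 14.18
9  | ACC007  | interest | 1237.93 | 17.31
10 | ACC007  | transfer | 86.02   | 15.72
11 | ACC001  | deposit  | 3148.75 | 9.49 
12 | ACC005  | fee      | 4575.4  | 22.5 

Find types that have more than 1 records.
SELECT type, COUNT(*) as cnt
FROM transactions
GROUP BY type
HAVING COUNT(*) > 1

Result:
  deposit: 4
  fee: 3
  interest: 2
  transfer: 3

Note: HAVING filters groups after aggregation, WHERE filters rows before.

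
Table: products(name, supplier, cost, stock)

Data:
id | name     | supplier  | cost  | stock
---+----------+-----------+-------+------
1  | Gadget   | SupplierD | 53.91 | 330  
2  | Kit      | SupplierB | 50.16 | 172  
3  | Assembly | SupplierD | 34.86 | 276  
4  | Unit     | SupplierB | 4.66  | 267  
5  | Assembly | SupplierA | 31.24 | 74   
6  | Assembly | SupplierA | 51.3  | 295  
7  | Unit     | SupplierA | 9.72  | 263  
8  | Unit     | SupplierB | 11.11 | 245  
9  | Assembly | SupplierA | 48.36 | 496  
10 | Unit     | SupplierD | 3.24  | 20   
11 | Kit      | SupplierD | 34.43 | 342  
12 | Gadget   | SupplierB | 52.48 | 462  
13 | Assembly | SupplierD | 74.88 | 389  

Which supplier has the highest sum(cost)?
SELECT supplier, SUM(cost) as val
FROM products
GROUP BY supplier
ORDER BY val DESC
LIMIT 1

Result: SupplierD with sum(cost) = 201.32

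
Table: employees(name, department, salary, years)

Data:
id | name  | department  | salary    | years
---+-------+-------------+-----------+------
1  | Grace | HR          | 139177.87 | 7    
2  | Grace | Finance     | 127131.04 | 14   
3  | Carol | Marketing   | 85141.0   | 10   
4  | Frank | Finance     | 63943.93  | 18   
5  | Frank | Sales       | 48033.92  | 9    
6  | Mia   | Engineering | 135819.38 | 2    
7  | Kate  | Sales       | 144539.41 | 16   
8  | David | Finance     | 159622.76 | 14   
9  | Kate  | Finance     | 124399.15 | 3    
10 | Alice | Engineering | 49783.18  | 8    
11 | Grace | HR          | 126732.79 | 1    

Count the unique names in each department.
SELECT department, COUNT(DISTINCT name)
FROM employees
GROUP BY department

Result:
  Engineering: 2 distinct
  Finance: 4 distinct
  HR: 1 distinct
  Marketing: 1 distinct
  Sales: 2 distinct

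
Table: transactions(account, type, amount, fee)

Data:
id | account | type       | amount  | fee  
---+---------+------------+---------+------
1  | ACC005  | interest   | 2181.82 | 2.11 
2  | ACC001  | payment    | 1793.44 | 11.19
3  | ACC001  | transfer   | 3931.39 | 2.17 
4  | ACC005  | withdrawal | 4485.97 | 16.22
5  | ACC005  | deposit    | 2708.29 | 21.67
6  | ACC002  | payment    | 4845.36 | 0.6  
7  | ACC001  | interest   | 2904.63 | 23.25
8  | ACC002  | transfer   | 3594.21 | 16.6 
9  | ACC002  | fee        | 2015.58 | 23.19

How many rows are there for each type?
SELECT type, COUNT(*) as count
FROM transactions
GROUP BY type

Result:
  deposit: 1
  fee: 1
  interest: 2
  payment: 2
  transfer: 2
  withdrawal: 1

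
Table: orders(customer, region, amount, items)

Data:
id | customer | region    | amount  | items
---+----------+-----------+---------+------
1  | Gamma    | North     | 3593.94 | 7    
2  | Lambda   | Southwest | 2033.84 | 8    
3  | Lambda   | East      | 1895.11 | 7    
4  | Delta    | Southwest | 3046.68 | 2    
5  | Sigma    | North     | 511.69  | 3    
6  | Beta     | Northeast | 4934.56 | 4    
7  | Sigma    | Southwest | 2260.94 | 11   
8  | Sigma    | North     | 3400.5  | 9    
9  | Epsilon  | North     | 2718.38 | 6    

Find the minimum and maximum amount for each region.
SELECT region, MIN(amount), MAX(amount)
FROM orders
GROUP BY region

Result:
  East: min=1895.11, max=1895.11
  North: min=511.69, max=3593.94
  Northeast: min=4934.56, max=4934.56
  Southwest: min=2033.84, max=3046.68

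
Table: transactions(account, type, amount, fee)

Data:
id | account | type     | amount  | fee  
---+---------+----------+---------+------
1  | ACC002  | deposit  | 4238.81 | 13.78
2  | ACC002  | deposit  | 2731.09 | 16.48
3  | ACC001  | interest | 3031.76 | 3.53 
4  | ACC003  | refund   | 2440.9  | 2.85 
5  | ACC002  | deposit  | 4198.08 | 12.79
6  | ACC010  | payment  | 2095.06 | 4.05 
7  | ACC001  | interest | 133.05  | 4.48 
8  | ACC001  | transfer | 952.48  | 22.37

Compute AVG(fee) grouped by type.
SELECT type, AVG(fee) as result
FROM transactions
GROUP BY type

Result:
  deposit: 14.35
  interest: 4.01
  payment: 4.05
  refund: 2.85
  transfer: 22.37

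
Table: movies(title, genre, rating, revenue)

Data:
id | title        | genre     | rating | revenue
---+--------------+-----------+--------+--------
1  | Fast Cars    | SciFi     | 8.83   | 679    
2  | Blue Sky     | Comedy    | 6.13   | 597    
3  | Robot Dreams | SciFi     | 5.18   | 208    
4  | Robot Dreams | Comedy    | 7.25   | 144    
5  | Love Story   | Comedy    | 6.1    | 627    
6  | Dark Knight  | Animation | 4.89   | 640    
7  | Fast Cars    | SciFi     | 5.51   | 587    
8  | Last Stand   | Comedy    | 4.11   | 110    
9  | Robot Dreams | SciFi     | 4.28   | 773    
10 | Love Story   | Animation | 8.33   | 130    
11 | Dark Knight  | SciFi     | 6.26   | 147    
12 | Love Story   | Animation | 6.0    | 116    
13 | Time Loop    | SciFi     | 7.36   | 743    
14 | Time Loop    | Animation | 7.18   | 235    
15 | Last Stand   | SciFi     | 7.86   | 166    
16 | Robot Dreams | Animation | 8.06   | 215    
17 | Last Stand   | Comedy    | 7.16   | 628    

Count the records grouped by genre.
SELECT genre, COUNT(*) as count
FROM movies
GROUP BY genre

Result:
  Animation: 5
  Comedy: 5
  SciFi: 7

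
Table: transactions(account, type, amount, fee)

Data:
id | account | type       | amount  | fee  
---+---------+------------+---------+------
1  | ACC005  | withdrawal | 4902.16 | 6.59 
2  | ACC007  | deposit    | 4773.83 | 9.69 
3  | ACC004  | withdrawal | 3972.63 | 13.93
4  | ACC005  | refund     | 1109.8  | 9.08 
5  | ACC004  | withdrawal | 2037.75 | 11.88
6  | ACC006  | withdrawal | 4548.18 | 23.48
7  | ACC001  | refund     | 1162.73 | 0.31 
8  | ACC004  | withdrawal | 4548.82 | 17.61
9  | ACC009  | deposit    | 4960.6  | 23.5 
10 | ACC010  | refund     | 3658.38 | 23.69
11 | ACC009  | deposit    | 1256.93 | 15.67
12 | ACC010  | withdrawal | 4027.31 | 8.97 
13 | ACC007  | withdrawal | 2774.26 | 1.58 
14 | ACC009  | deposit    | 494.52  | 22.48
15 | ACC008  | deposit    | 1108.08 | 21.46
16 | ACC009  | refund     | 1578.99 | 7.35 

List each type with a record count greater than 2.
SELECT type, COUNT(*) as cnt
FROM transactions
GROUP BY type
HAVING COUNT(*) > 2

Result:
  deposit: 5
  refund: 4
  withdrawal: 7

Note: HAVING filters groups after aggregation, WHERE filters rows before.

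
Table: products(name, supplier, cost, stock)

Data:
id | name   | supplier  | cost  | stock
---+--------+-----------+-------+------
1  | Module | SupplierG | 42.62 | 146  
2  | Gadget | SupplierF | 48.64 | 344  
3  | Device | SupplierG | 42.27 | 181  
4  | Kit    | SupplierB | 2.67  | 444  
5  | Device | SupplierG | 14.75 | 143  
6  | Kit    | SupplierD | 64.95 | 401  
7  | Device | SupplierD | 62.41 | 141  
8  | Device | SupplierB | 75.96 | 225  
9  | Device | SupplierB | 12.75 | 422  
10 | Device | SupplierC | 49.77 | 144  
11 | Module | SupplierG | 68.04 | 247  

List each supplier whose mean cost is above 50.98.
SELECT supplier, AVG(cost)
FROM products
GROUP BY supplier
HAVING AVG(cost) > 50.98

Result:
  SupplierD: avg=63.68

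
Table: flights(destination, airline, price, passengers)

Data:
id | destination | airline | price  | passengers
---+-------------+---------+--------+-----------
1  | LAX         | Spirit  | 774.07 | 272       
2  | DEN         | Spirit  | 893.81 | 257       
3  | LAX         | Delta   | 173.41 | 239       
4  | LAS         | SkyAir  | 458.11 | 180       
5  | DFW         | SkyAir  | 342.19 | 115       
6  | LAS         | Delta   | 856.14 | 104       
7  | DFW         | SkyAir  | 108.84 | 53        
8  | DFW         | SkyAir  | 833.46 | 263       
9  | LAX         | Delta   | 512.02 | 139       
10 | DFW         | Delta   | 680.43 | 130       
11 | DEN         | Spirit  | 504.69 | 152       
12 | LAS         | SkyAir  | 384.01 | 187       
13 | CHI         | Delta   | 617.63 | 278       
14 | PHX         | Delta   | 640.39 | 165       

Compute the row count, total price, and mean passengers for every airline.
SELECT airline,
       COUNT(*) as cnt,
       SUM(price) as total_price,
       AVG(passengers) as avg_passengers
FROM flights
GROUP BY airline

Result:
  Delta: 6 records, 3480.02 total price, 175.83 avg passengers
  SkyAir: 5 records, 2126.61 total price, 159.60 avg passengers
  Spirit: 3 records, 2172.57 total price, 227.00 avg passengers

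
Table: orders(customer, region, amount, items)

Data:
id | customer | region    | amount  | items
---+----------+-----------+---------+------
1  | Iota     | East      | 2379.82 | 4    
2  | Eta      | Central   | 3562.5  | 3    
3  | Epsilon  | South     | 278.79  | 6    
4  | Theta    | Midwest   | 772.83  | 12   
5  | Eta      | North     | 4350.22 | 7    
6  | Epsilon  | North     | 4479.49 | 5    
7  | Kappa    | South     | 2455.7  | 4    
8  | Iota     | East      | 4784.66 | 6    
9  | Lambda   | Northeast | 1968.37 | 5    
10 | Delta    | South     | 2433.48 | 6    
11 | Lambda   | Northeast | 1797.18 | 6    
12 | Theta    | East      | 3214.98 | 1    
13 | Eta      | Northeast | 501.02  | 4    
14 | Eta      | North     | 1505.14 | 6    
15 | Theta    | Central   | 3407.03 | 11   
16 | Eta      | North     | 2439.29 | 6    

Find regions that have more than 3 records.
SELECT region, COUNT(*) as cnt
FROM orders
GROUP BY region
HAVING COUNT(*) > 3

Result:
  North: 4

Note: HAVING filters groups after aggregation, WHERE filters rows before.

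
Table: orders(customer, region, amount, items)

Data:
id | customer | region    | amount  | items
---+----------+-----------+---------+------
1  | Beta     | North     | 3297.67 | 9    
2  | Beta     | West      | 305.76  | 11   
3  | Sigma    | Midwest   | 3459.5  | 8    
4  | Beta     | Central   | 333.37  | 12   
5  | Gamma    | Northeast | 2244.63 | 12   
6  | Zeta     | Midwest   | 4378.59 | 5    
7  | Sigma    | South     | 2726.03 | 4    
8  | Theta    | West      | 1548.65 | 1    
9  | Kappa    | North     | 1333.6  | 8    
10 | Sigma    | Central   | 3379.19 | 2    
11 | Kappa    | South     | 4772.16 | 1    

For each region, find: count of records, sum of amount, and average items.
SELECT region,
       COUNT(*) as cnt,
       SUM(amount) as total_amount,
       AVG(items) as avg_items
FROM orders
GROUP BY region

Result:
  Central: 2 records, 3712.56 total amount, 7.00 avg items
  Midwest: 2 records, 7838.09 total amount, 6.50 avg items
  North: 2 records, 4631.27 total amount, 8.50 avg items
  Northeast: 1 records, 2244.63 total amount, 12.00 avg items
  South: 2 records, 7498.19 total amount, 2.50 avg items
  West: 2 records, 1854.41 total amount, 6.00 avg items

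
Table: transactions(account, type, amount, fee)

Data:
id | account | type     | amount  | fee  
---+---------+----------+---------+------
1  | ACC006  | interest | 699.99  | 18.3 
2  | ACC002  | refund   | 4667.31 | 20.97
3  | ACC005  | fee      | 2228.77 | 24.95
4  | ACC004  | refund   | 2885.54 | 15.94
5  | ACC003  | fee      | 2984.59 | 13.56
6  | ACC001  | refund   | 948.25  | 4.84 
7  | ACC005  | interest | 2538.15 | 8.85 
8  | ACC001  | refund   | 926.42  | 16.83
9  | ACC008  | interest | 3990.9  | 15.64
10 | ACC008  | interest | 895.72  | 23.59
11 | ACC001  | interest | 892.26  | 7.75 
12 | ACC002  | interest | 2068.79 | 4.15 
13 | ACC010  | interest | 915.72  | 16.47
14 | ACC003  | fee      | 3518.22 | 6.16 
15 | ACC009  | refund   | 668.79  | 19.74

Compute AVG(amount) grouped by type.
SELECT type, AVG(amount) as result
FROM transactions
GROUP BY type

Result:
  fee: 2910.53
  interest: 1714.50
  refund: 2019.26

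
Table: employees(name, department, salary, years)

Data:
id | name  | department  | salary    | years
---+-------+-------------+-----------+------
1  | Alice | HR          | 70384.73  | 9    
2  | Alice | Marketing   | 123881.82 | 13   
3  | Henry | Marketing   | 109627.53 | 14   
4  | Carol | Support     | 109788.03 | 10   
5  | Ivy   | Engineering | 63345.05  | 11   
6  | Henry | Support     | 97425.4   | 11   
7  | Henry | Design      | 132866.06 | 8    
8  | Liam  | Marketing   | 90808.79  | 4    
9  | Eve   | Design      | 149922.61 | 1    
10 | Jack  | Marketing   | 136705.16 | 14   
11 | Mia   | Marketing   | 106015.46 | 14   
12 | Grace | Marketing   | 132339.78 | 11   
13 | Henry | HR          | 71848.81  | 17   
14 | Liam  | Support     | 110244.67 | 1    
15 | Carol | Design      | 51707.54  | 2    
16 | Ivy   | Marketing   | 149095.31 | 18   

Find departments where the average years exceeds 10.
SELECT department, AVG(years)
FROM employees
GROUP BY department
HAVING AVG(years) > 10

Result:
  Engineering: avg=11.00
  HR: avg=13.00
  Marketing: avg=12.57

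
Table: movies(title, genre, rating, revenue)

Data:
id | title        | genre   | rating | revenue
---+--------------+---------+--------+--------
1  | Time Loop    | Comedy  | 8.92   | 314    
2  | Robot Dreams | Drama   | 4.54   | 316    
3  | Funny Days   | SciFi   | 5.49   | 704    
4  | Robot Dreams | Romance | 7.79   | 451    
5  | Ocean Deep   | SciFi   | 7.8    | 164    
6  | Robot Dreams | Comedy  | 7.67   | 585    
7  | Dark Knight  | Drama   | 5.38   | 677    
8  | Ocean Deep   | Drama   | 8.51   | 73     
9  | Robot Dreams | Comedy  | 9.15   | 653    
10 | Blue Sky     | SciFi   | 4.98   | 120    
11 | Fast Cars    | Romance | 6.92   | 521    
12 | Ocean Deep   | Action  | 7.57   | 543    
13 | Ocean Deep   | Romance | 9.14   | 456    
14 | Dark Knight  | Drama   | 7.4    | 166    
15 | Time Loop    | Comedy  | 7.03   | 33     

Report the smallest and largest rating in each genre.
SELECT genre, MIN(rating), MAX(rating)
FROM movies
GROUP BY genre

Result:
  Action: min=7.57, max=7.57
  Comedy: min=7.03, max=9.15
  Drama: min=4.54, max=8.51
  Romance: min=6.92, max=9.14
  SciFi: min=4.98, max=7.80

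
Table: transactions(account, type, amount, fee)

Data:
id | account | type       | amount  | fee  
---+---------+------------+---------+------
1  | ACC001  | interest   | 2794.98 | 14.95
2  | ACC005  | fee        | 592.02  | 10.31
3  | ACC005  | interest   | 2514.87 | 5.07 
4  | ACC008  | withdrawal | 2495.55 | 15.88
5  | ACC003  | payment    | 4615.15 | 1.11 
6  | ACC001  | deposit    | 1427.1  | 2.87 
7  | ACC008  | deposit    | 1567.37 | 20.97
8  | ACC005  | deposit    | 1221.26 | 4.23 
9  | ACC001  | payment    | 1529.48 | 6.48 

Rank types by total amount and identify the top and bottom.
SELECT type, SUM(amount)
FROM transactions
GROUP BY type
ORDER BY SUM(amount)

All groups:
  fee: 592.02
  withdrawal: 2495.55
  deposit: 4215.73
  interest: 5309.85
  payment: 6144.63

Highest: payment (6144.63)
Lowest: fee (592.02)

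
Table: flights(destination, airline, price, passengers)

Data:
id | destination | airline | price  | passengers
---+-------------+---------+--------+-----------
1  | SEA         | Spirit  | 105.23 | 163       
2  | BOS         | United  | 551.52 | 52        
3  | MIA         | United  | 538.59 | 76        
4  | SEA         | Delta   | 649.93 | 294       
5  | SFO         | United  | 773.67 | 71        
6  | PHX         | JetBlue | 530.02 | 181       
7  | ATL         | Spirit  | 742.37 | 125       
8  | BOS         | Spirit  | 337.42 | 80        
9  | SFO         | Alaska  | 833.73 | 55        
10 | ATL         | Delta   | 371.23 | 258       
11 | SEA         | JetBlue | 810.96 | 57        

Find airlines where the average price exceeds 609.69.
SELECT airline, AVG(price)
FROM flights
GROUP BY airline
HAVING AVG(price) > 609.69

Result:
  Alaska: avg=833.73
  JetBlue: avg=670.49
  United: avg=621.26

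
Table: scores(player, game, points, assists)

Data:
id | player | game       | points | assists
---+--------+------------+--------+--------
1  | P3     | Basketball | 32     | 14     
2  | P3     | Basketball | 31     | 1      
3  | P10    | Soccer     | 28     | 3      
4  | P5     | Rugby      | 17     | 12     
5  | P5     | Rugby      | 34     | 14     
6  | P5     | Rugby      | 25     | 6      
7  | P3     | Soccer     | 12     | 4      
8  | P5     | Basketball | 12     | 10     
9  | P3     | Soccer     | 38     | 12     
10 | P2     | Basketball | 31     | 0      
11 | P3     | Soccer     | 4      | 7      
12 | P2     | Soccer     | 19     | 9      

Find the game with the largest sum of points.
SELECT game, SUM(points) as val
FROM scores
GROUP BY game
ORDER BY val DESC
LIMIT 1

Result: Basketball with sum(points) = 106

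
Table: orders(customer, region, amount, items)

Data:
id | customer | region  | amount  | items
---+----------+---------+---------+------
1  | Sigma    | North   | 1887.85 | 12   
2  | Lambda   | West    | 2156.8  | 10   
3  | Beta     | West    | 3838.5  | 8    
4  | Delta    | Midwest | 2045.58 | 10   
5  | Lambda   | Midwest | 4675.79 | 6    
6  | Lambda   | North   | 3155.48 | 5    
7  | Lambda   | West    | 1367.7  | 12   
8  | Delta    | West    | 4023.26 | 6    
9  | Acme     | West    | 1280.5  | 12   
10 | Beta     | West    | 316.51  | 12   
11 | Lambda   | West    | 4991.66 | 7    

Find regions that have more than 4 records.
SELECT region, COUNT(*) as cnt
FROM orders
GROUP BY region
HAVING COUNT(*) > 4

Result:
  West: 7

Note: HAVING filters groups after aggregation, WHERE filters rows before.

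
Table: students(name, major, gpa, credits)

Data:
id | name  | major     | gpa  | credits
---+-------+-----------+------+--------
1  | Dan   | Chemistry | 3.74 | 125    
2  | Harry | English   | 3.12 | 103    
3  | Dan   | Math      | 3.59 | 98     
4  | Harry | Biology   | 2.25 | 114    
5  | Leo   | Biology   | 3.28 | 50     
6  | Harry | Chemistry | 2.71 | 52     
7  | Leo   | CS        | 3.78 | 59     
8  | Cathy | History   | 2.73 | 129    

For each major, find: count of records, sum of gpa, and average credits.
SELECT major,
       COUNT(*) as cnt,
       SUM(gpa) as total_gpa,
       AVG(credits) as avg_credits
FROM students
GROUP BY major

Result:
  Biology: 2 records, 5.53 total gpa, 82.00 avg credits
  CS: 1 records, 3.78 total gpa, 59.00 avg credits
  Chemistry: 2 records, 6.45 total gpa, 88.50 avg credits
  English: 1 records, 3.12 total gpa, 103.00 avg credits
  History: 1 records, 2.73 total gpa, 129.00 avg credits
  Math: 1 records, 3.59 total gpa, 98.00 avg credits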